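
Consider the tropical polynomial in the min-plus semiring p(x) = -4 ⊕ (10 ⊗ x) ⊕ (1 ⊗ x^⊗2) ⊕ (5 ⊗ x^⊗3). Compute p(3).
p(3) = -4

A tropical monomial a ⊗ x^⊗i evaluates to a + i · x. Evaluating each term at x = 3:
  Term 0 contributes -4 + 0 · 3 = -4
  Term 1 contributes 10 + 1 · 3 = 13
  Term 2 contributes 1 + 2 · 3 = 7
  Term 3 contributes 5 + 3 · 3 = 14
p(3) = ⊕ of these = min[-4, 13, 7, 14] = -4.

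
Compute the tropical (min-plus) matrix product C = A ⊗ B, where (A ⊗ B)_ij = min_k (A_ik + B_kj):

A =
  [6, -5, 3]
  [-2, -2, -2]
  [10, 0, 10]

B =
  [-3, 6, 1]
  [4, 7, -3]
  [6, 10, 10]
A ⊗ B =
  [-1, 2, -8]
  [-5, 4, -5]
  [4, 7, -3]

Apply the min-plus product entry-by-entry:
  C[0][0] = min over k of (A[0][0] + B[0][0] = 6 + -3 = 3, A[0][1] + B[1][0] = -5 + 4 = -1, A[0][2] + B[2][0] = 3 + 6 = 9) = -1 (attained at k = 1)
  C[0][1] = min over k of (A[0][0] + B[0][1] = 6 + 6 = 12, A[0][1] + B[1][1] = -5 + 7 = 2, A[0][2] + B[2][1] = 3 + 10 = 13) = 2 (attained at k = 1)
  C[0][2] = min over k of (A[0][0] + B[0][2] = 6 + 1 = 7, A[0][1] + B[1][2] = -5 + -3 = -8, A[0][2] + B[2][2] = 3 + 10 = 13) = -8 (attained at k = 1)
  C[1][0] = min over k of (A[1][0] + B[0][0] = -2 + -3 = -5, A[1][1] + B[1][0] = -2 + 4 = 2, A[1][2] + B[2][0] = -2 + 6 = 4) = -5 (attained at k = 0)
  C[1][1] = min over k of (A[1][0] + B[0][1] = -2 + 6 = 4, A[1][1] + B[1][1] = -2 + 7 = 5, A[1][2] + B[2][1] = -2 + 10 = 8) = 4 (attained at k = 0)
  C[1][2] = min over k of (A[1][0] + B[0][2] = -2 + 1 = -1, A[1][1] + B[1][2] = -2 + -3 = -5, A[1][2] + B[2][2] = -2 + 10 = 8) = -5 (attained at k = 1)
  C[2][0] = min over k of (A[2][0] + B[0][0] = 10 + -3 = 7, A[2][1] + B[1][0] = 0 + 4 = 4, A[2][2] + B[2][0] = 10 + 6 = 16) = 4 (attained at k = 1)
  C[2][1] = min over k of (A[2][0] + B[0][1] = 10 + 6 = 16, A[2][1] + B[1][1] = 0 + 7 = 7, A[2][2] + B[2][1] = 10 + 10 = 20) = 7 (attained at k = 1)
  C[2][2] = min over k of (A[2][0] + B[0][2] = 10 + 1 = 11, A[2][1] + B[1][2] = 0 + -3 = -3, A[2][2] + B[2][2] = 10 + 10 = 20) = -3 (attained at k = 1)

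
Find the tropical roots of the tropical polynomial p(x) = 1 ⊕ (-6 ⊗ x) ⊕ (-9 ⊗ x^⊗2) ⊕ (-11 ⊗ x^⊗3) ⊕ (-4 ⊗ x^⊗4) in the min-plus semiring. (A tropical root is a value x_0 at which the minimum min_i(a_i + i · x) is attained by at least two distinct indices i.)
Roots: {-7, 2, 3, 7}

Each tropical root is a break point of the lower envelope of the lines y = a_i + i · x (there are 5 lines, with slopes 0, 1, ..., 4). Only the lines that attain the minimum somewhere contribute to roots; other lines are dominated. Here the surviving (envelope) indices are i = 4, i = 3, i = 2, i = 1, i = 0.
Intersections between consecutive envelope lines give the roots: for adjacent envelope indices i < j the intersection is x = (a_i − a_j) / (j − i). Reading off the sorted break points: {-7, 2, 3, 7}.
Verification: at each break x_0, at least two indices attain the minimum of min_i(a_i + i · x_0).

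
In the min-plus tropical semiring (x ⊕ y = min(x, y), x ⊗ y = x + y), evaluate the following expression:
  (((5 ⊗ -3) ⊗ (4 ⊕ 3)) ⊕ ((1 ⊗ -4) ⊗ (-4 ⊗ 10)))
(((5 ⊗ -3) ⊗ (4 ⊕ 3)) ⊕ ((1 ⊗ -4) ⊗ (-4 ⊗ 10))) = 3

Expand innermost to outermost. Recall ⊕ takes the minimum of its arguments and ⊗ takes their sum. Working out the expression (((5 ⊗ -3) ⊗ (4 ⊕ 3)) ⊕ ((1 ⊗ -4) ⊗ (-4 ⊗ 10))) gives 3.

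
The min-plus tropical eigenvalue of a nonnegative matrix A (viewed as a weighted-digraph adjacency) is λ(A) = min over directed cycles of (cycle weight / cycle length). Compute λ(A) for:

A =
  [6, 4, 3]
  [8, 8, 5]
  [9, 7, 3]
λ(A) = 3

Enumerate directed cycles and compute their means (weight / length). Sample:
  cycle 0 → 0: weight = 6, length = 1, mean = 6/1 ≈ 6.000
  cycle 1 → 1: weight = 8, length = 1, mean = 8/1 ≈ 8.000
  cycle 2 → 2: weight = 3, length = 1, mean = 3/1 ≈ 3.000
  cycle 0 → 1 → 0: weight = 12, length = 2, mean = 12/2 ≈ 6.000
  cycle 0 → 2 → 0: weight = 12, length = 2, mean = 12/2 ≈ 6.000
  cycle 1 → 0 → 1: weight = 12, length = 2, mean = 12/2 ≈ 6.000
Minimum mean = 3.000, attained e.g. along the cycle 2 → 2 with weight 3 and length 1. So λ(A) = 3/1 = 3.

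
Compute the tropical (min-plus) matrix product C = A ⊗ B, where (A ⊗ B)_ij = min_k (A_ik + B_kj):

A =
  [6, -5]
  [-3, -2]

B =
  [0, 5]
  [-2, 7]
A ⊗ B =
  [-7, 2]
  [-4, 2]

Apply the min-plus product entry-by-entry:
  C[0][0] = min over k of (A[0][0] + B[0][0] = 6 + 0 = 6, A[0][1] + B[1][0] = -5 + -2 = -7) = -7 (attained at k = 1)
  C[0][1] = min over k of (A[0][0] + B[0][1] = 6 + 5 = 11, A[0][1] + B[1][1] = -5 + 7 = 2) = 2 (attained at k = 1)
  C[1][0] = min over k of (A[1][0] + B[0][0] = -3 + 0 = -3, A[1][1] + B[1][0] = -2 + -2 = -4) = -4 (attained at k = 1)
  C[1][1] = min over k of (A[1][0] + B[0][1] = -3 + 5 = 2, A[1][1] + B[1][1] = -2 + 7 = 5) = 2 (attained at k = 0)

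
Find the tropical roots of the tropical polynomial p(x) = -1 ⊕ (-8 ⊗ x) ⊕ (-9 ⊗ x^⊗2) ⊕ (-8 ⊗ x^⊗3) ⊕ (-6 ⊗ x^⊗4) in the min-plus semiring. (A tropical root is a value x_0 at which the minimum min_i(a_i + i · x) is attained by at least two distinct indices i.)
Roots: {-2, -1, 1, 7}

Each tropical root is a break point of the lower envelope of the lines y = a_i + i · x (there are 5 lines, with slopes 0, 1, ..., 4). Only the lines that attain the minimum somewhere contribute to roots; other lines are dominated. Here the surviving (envelope) indices are i = 4, i = 3, i = 2, i = 1, i = 0.
Intersections between consecutive envelope lines give the roots: for adjacent envelope indices i < j the intersection is x = (a_i − a_j) / (j − i). Reading off the sorted break points: {-2, -1, 1, 7}.
Verification: at each break x_0, at least two indices attain the minimum of min_i(a_i + i · x_0).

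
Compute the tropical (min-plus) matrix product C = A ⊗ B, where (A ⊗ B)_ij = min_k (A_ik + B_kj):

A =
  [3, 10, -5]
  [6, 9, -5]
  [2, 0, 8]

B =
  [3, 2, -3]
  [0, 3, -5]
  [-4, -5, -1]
A ⊗ B =
  [-9, -10, -6]
  [-9, -10, -6]
  [0, 3, -5]

Apply the min-plus product entry-by-entry:
  C[0][0] = min over k of (A[0][0] + B[0][0] = 3 + 3 = 6, A[0][1] + B[1][0] = 10 + 0 = 10, A[0][2] + B[2][0] = -5 + -4 = -9) = -9 (attained at k = 2)
  C[0][1] = min over k of (A[0][0] + B[0][1] = 3 + 2 = 5, A[0][1] + B[1][1] = 10 + 3 = 13, A[0][2] + B[2][1] = -5 + -5 = -10) = -10 (attained at k = 2)
  C[0][2] = min over k of (A[0][0] + B[0][2] = 3 + -3 = 0, A[0][1] + B[1][2] = 10 + -5 = 5, A[0][2] + B[2][2] = -5 + -1 = -6) = -6 (attained at k = 2)
  C[1][0] = min over k of (A[1][0] + B[0][0] = 6 + 3 = 9, A[1][1] + B[1][0] = 9 + 0 = 9, A[1][2] + B[2][0] = -5 + -4 = -9) = -9 (attained at k = 2)
  C[1][1] = min over k of (A[1][0] + B[0][1] = 6 + 2 = 8, A[1][1] + B[1][1] = 9 + 3 = 12, A[1][2] + B[2][1] = -5 + -5 = -10) = -10 (attained at k = 2)
  C[1][2] = min over k of (A[1][0] + B[0][2] = 6 + -3 = 3, A[1][1] + B[1][2] = 9 + -5 = 4, A[1][2] + B[2][2] = -5 + -1 = -6) = -6 (attained at k = 2)
  C[2][0] = min over k of (A[2][0] + B[0][0] = 2 + 3 = 5, A[2][1] + B[1][0] = 0 + 0 = 0, A[2][2] + B[2][0] = 8 + -4 = 4) = 0 (attained at k = 1)
  C[2][1] = min over k of (A[2][0] + B[0][1] = 2 + 2 = 4, A[2][1] + B[1][1] = 0 + 3 = 3, A[2][2] + B[2][1] = 8 + -5 = 3) = 3 (attained at k = 1)
  C[2][2] = min over k of (A[2][0] + B[0][2] = 2 + -3 = -1, A[2][1] + B[1][2] = 0 + -5 = -5, A[2][2] + B[2][2] = 8 + -1 = 7) = -5 (attained at k = 1)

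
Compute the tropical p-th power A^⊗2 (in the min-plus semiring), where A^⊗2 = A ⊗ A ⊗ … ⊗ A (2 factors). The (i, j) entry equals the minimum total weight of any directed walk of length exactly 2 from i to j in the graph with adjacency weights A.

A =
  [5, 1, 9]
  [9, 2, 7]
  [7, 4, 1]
A^⊗2 =
  [10, 3, 8]
  [11, 4, 8]
  [8, 5, 2]

Each entry (A^⊗2)_ij equals the minimum over all length-2 walks i = v_0 → v_1 → … → v_2 = j of Σ_t A[v_t][v_{t+1}]. For example, for (i, j) = (0, 2) we minimise over 3 possible intermediate vertex sequences; the minimum is 8, attained along the walk 0 → 1 → 2.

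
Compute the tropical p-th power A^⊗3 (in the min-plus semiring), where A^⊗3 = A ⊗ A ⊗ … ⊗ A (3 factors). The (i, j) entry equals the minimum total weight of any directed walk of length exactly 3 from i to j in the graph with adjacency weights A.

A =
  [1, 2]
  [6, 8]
A^⊗3 =
  [3, 4]
  [8, 9]

Each entry (A^⊗3)_ij equals the minimum over all length-3 walks i = v_0 → v_1 → … → v_3 = j of Σ_t A[v_t][v_{t+1}]. For example, for (i, j) = (0, 1) we minimise over 4 possible intermediate vertex sequences; the minimum is 4, attained along the walk 0 → 0 → 0 → 1.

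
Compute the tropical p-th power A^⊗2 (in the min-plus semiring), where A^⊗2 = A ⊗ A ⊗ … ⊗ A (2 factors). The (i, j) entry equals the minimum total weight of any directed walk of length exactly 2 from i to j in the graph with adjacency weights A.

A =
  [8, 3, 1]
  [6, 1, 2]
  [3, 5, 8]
A^⊗2 =
  [4, 4, 5]
  [5, 2, 3]
  [11, 6, 4]

Each entry (A^⊗2)_ij equals the minimum over all length-2 walks i = v_0 → v_1 → … → v_2 = j of Σ_t A[v_t][v_{t+1}]. For example, for (i, j) = (0, 2) we minimise over 3 possible intermediate vertex sequences; the minimum is 5, attained along the walk 0 → 1 → 2.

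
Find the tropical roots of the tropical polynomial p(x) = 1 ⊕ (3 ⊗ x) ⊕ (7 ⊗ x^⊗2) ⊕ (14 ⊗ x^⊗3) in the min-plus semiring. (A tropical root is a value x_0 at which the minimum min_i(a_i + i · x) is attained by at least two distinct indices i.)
Roots: {-7, -4, -2}

Each tropical root is a break point of the lower envelope of the lines y = a_i + i · x (there are 4 lines, with slopes 0, 1, ..., 3). Only the lines that attain the minimum somewhere contribute to roots; other lines are dominated. Here the surviving (envelope) indices are i = 3, i = 2, i = 1, i = 0.
Intersections between consecutive envelope lines give the roots: for adjacent envelope indices i < j the intersection is x = (a_i − a_j) / (j − i). Reading off the sorted break points: {-7, -4, -2}.
Verification: at each break x_0, at least two indices attain the minimum of min_i(a_i + i · x_0).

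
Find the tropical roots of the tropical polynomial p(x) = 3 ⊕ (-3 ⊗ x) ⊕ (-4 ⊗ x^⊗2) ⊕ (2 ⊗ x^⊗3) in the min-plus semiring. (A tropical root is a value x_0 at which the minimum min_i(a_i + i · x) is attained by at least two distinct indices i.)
Roots: {-6, 1, 6}

Each tropical root is a break point of the lower envelope of the lines y = a_i + i · x (there are 4 lines, with slopes 0, 1, ..., 3). Only the lines that attain the minimum somewhere contribute to roots; other lines are dominated. Here the surviving (envelope) indices are i = 3, i = 2, i = 1, i = 0.
Intersections between consecutive envelope lines give the roots: for adjacent envelope indices i < j the intersection is x = (a_i − a_j) / (j − i). Reading off the sorted break points: {-6, 1, 6}.
Verification: at each break x_0, at least two indices attain the minimum of min_i(a_i + i · x_0).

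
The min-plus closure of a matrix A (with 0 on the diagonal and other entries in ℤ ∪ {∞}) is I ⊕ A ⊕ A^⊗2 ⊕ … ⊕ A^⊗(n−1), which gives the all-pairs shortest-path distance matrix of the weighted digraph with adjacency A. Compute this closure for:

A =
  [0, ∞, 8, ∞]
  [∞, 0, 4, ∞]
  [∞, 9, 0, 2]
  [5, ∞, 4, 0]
Closure =
  [0, 17, 8, 10]
  [11, 0, 4, 6]
  [7, 9, 0, 2]
  [5, 13, 4, 0]

This is the Floyd-Warshall all-pairs shortest-path computation. For each intermediate vertex k = 0, 1, …, 3, update dist[i][j] ← min(dist[i][j], dist[i][k] + dist[k][j]). The final matrix gives, for each (i, j), the minimum total weight of any directed path from i to j (possibly empty when i = j).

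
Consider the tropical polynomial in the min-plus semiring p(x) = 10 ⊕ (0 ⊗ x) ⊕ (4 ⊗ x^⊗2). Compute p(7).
p(7) = 7

A tropical monomial a ⊗ x^⊗i evaluates to a + i · x. Evaluating each term at x = 7:
  Term 0 contributes 10 + 0 · 7 = 10
  Term 1 contributes 0 + 1 · 7 = 7
  Term 2 contributes 4 + 2 · 7 = 18
p(7) = ⊕ of these = min[10, 7, 18] = 7.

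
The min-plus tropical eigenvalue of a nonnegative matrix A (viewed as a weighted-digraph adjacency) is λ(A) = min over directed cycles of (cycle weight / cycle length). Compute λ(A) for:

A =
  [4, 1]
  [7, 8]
λ(A) = 4

Enumerate directed cycles and compute their means (weight / length). Sample:
  cycle 0 → 0: weight = 4, length = 1, mean = 4/1 ≈ 4.000
  cycle 1 → 1: weight = 8, length = 1, mean = 8/1 ≈ 8.000
  cycle 0 → 1 → 0: weight = 8, length = 2, mean = 8/2 ≈ 4.000
  cycle 1 → 0 → 1: weight = 8, length = 2, mean = 8/2 ≈ 4.000
Minimum mean = 4.000, attained e.g. along the cycle 0 → 0 with weight 4 and length 1. So λ(A) = 4/1 = 4.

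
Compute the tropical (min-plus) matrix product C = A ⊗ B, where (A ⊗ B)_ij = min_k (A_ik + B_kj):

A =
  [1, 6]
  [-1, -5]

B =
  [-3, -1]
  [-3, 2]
A ⊗ B =
  [-2, 0]
  [-8, -3]

Apply the min-plus product entry-by-entry:
  C[0][0] = min over k of (A[0][0] + B[0][0] = 1 + -3 = -2, A[0][1] + B[1][0] = 6 + -3 = 3) = -2 (attained at k = 0)
  C[0][1] = min over k of (A[0][0] + B[0][1] = 1 + -1 = 0, A[0][1] + B[1][1] = 6 + 2 = 8) = 0 (attained at k = 0)
  C[1][0] = min over k of (A[1][0] + B[0][0] = -1 + -3 = -4, A[1][1] + B[1][0] = -5 + -3 = -8) = -8 (attained at k = 1)
  C[1][1] = min over k of (A[1][0] + B[0][1] = -1 + -1 = -2, A[1][1] + B[1][1] = -5 + 2 = -3) = -3 (attained at k = 1)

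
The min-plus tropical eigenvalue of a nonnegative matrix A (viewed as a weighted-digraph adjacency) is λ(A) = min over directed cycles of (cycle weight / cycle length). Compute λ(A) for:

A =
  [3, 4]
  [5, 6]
λ(A) = 3

Enumerate directed cycles and compute their means (weight / length). Sample:
  cycle 0 → 0: weight = 3, length = 1, mean = 3/1 ≈ 3.000
  cycle 1 → 1: weight = 6, length = 1, mean = 6/1 ≈ 6.000
  cycle 0 → 1 → 0: weight = 9, length = 2, mean = 9/2 ≈ 4.500
  cycle 1 → 0 → 1: weight = 9, length = 2, mean = 9/2 ≈ 4.500
Minimum mean = 3.000, attained e.g. along the cycle 0 → 0 with weight 3 and length 1. So λ(A) = 3/1 = 3.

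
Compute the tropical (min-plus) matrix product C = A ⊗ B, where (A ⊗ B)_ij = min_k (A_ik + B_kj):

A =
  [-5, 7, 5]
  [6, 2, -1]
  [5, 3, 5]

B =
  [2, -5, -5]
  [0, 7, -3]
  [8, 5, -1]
A ⊗ B =
  [-3, -10, -10]
  [2, 1, -2]
  [3, 0, 0]

Apply the min-plus product entry-by-entry:
  C[0][0] = min over k of (A[0][0] + B[0][0] = -5 + 2 = -3, A[0][1] + B[1][0] = 7 + 0 = 7, A[0][2] + B[2][0] = 5 + 8 = 13) = -3 (attained at k = 0)
  C[0][1] = min over k of (A[0][0] + B[0][1] = -5 + -5 = -10, A[0][1] + B[1][1] = 7 + 7 = 14, A[0][2] + B[2][1] = 5 + 5 = 10) = -10 (attained at k = 0)
  C[0][2] = min over k of (A[0][0] + B[0][2] = -5 + -5 = -10, A[0][1] + B[1][2] = 7 + -3 = 4, A[0][2] + B[2][2] = 5 + -1 = 4) = -10 (attained at k = 0)
  C[1][0] = min over k of (A[1][0] + B[0][0] = 6 + 2 = 8, A[1][1] + B[1][0] = 2 + 0 = 2, A[1][2] + B[2][0] = -1 + 8 = 7) = 2 (attained at k = 1)
  C[1][1] = min over k of (A[1][0] + B[0][1] = 6 + -5 = 1, A[1][1] + B[1][1] = 2 + 7 = 9, A[1][2] + B[2][1] = -1 + 5 = 4) = 1 (attained at k = 0)
  C[1][2] = min over k of (A[1][0] + B[0][2] = 6 + -5 = 1, A[1][1] + B[1][2] = 2 + -3 = -1, A[1][2] + B[2][2] = -1 + -1 = -2) = -2 (attained at k = 2)
  C[2][0] = min over k of (A[2][0] + B[0][0] = 5 + 2 = 7, A[2][1] + B[1][0] = 3 + 0 = 3, A[2][2] + B[2][0] = 5 + 8 = 13) = 3 (attained at k = 1)
  C[2][1] = min over k of (A[2][0] + B[0][1] = 5 + -5 = 0, A[2][1] + B[1][1] = 3 + 7 = 10, A[2][2] + B[2][1] = 5 + 5 = 10) = 0 (attained at k = 0)
  C[2][2] = min over k of (A[2][0] + B[0][2] = 5 + -5 = 0, A[2][1] + B[1][2] = 3 + -3 = 0, A[2][2] + B[2][2] = 5 + -1 = 4) = 0 (attained at k = 0)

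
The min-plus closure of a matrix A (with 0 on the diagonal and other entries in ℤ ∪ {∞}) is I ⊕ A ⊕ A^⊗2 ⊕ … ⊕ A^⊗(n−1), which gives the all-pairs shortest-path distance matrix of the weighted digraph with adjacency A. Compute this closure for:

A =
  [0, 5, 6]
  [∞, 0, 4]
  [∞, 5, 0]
Closure =
  [0, 5, 6]
  [∞, 0, 4]
  [∞, 5, 0]

This is the Floyd-Warshall all-pairs shortest-path computation. For each intermediate vertex k = 0, 1, …, 2, update dist[i][j] ← min(dist[i][j], dist[i][k] + dist[k][j]). The final matrix gives, for each (i, j), the minimum total weight of any directed path from i to j (possibly empty when i = j).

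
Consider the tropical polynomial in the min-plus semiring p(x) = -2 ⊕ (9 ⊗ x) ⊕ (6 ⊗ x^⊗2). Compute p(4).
p(4) = -2

A tropical monomial a ⊗ x^⊗i evaluates to a + i · x. Evaluating each term at x = 4:
  Term 0 contributes -2 + 0 · 4 = -2
  Term 1 contributes 9 + 1 · 4 = 13
  Term 2 contributes 6 + 2 · 4 = 14
p(4) = ⊕ of these = min[-2, 13, 14] = -2.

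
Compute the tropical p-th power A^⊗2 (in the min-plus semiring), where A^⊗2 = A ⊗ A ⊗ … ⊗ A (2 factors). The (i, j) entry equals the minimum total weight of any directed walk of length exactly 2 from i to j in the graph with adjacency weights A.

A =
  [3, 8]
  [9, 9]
A^⊗2 =
  [6, 11]
  [12, 17]

Each entry (A^⊗2)_ij equals the minimum over all length-2 walks i = v_0 → v_1 → … → v_2 = j of Σ_t A[v_t][v_{t+1}]. For example, for (i, j) = (0, 1) we minimise over 2 possible intermediate vertex sequences; the minimum is 11, attained along the walk 0 → 0 → 1.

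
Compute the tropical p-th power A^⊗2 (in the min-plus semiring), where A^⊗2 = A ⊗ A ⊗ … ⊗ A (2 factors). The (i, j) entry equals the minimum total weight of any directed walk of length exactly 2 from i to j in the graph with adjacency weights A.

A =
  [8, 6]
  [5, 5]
A^⊗2 =
  [11, 11]
  [10, 10]

Each entry (A^⊗2)_ij equals the minimum over all length-2 walks i = v_0 → v_1 → … → v_2 = j of Σ_t A[v_t][v_{t+1}]. For example, for (i, j) = (0, 1) we minimise over 2 possible intermediate vertex sequences; the minimum is 11, attained along the walk 0 → 1 → 1.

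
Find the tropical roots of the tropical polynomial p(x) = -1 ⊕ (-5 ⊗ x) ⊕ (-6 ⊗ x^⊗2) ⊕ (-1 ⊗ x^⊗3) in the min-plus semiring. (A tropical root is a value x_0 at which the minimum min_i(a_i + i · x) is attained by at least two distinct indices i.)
Roots: {-5, 1, 4}

Each tropical root is a break point of the lower envelope of the lines y = a_i + i · x (there are 4 lines, with slopes 0, 1, ..., 3). Only the lines that attain the minimum somewhere contribute to roots; other lines are dominated. Here the surviving (envelope) indices are i = 3, i = 2, i = 1, i = 0.
Intersections between consecutive envelope lines give the roots: for adjacent envelope indices i < j the intersection is x = (a_i − a_j) / (j − i). Reading off the sorted break points: {-5, 1, 4}.
Verification: at each break x_0, at least two indices attain the minimum of min_i(a_i + i · x_0).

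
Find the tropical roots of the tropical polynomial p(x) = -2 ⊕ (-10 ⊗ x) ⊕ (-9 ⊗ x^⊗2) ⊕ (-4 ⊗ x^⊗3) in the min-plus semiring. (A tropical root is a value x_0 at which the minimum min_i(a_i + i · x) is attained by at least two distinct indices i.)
Roots: {-5, -1, 8}

Each tropical root is a break point of the lower envelope of the lines y = a_i + i · x (there are 4 lines, with slopes 0, 1, ..., 3). Only the lines that attain the minimum somewhere contribute to roots; other lines are dominated. Here the surviving (envelope) indices are i = 3, i = 2, i = 1, i = 0.
Intersections between consecutive envelope lines give the roots: for adjacent envelope indices i < j the intersection is x = (a_i − a_j) / (j − i). Reading off the sorted break points: {-5, -1, 8}.
Verification: at each break x_0, at least two indices attain the minimum of min_i(a_i + i · x_0).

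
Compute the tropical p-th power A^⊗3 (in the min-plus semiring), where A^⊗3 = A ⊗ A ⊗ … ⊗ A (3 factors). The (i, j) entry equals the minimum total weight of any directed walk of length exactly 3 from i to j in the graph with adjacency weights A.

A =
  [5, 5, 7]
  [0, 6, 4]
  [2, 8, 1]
A^⊗3 =
  [10, 10, 9]
  [5, 10, 6]
  [4, 8, 3]

Each entry (A^⊗3)_ij equals the minimum over all length-3 walks i = v_0 → v_1 → … → v_3 = j of Σ_t A[v_t][v_{t+1}]. For example, for (i, j) = (0, 2) we minimise over 9 possible intermediate vertex sequences; the minimum is 9, attained along the walk 0 → 2 → 2 → 2.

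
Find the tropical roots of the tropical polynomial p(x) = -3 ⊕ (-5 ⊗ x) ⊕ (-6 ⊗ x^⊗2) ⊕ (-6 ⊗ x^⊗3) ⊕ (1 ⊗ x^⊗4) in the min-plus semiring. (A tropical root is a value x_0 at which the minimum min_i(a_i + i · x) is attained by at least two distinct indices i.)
Roots: {-7, 0, 1, 2}

Each tropical root is a break point of the lower envelope of the lines y = a_i + i · x (there are 5 lines, with slopes 0, 1, ..., 4). Only the lines that attain the minimum somewhere contribute to roots; other lines are dominated. Here the surviving (envelope) indices are i = 4, i = 3, i = 2, i = 1, i = 0.
Intersections between consecutive envelope lines give the roots: for adjacent envelope indices i < j the intersection is x = (a_i − a_j) / (j − i). Reading off the sorted break points: {-7, 0, 1, 2}.
Verification: at each break x_0, at least two indices attain the minimum of min_i(a_i + i · x_0).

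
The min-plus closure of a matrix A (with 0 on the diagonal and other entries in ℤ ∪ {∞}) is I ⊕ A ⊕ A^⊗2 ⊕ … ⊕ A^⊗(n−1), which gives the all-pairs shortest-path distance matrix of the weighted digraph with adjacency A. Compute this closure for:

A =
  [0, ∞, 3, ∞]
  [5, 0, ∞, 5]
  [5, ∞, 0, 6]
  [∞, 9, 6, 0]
Closure =
  [0, 18, 3, 9]
  [5, 0, 8, 5]
  [5, 15, 0, 6]
  [11, 9, 6, 0]

This is the Floyd-Warshall all-pairs shortest-path computation. For each intermediate vertex k = 0, 1, …, 3, update dist[i][j] ← min(dist[i][j], dist[i][k] + dist[k][j]). The final matrix gives, for each (i, j), the minimum total weight of any directed path from i to j (possibly empty when i = j).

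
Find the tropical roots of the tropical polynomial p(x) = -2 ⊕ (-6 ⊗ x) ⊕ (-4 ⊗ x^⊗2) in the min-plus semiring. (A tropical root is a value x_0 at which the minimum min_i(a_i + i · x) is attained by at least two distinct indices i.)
Roots: {-2, 4}

Each tropical root is a break point of the lower envelope of the lines y = a_i + i · x (there are 3 lines, with slopes 0, 1, ..., 2). Only the lines that attain the minimum somewhere contribute to roots; other lines are dominated. Here the surviving (envelope) indices are i = 2, i = 1, i = 0.
Intersections between consecutive envelope lines give the roots: for adjacent envelope indices i < j the intersection is x = (a_i − a_j) / (j − i). Reading off the sorted break points: {-2, 4}.
Verification: at each break x_0, at least two indices attain the minimum of min_i(a_i + i · x_0).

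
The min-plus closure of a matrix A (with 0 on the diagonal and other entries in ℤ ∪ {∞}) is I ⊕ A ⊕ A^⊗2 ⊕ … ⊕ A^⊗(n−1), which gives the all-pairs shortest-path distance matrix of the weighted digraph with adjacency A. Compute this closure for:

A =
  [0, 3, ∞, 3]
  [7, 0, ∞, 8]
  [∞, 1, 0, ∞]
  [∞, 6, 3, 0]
Closure =
  [0, 3, 6, 3]
  [7, 0, 11, 8]
  [8, 1, 0, 9]
  [11, 4, 3, 0]

This is the Floyd-Warshall all-pairs shortest-path computation. For each intermediate vertex k = 0, 1, …, 3, update dist[i][j] ← min(dist[i][j], dist[i][k] + dist[k][j]). The final matrix gives, for each (i, j), the minimum total weight of any directed path from i to j (possibly empty when i = j).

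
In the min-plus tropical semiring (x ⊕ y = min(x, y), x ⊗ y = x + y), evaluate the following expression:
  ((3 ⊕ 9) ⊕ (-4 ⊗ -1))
((3 ⊕ 9) ⊕ (-4 ⊗ -1)) = -5

Expand innermost to outermost. Recall ⊕ takes the minimum of its arguments and ⊗ takes their sum. Working out the expression ((3 ⊕ 9) ⊕ (-4 ⊗ -1)) gives -5.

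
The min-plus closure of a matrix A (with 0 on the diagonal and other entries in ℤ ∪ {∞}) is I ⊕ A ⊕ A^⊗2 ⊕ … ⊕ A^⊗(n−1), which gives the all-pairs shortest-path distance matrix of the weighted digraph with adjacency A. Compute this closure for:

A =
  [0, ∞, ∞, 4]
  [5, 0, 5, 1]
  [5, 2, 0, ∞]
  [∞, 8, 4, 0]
Closure =
  [0, 10, 8, 4]
  [5, 0, 5, 1]
  [5, 2, 0, 3]
  [9, 6, 4, 0]

This is the Floyd-Warshall all-pairs shortest-path computation. For each intermediate vertex k = 0, 1, …, 3, update dist[i][j] ← min(dist[i][j], dist[i][k] + dist[k][j]). The final matrix gives, for each (i, j), the minimum total weight of any directed path from i to j (possibly empty when i = j).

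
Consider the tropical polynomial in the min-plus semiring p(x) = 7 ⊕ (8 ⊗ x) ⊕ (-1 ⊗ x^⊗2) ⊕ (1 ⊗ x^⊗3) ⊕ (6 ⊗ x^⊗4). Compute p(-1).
p(-1) = -3

A tropical monomial a ⊗ x^⊗i evaluates to a + i · x. Evaluating each term at x = -1:
  Term 0 contributes 7 + 0 · -1 = 7
  Term 1 contributes 8 + 1 · -1 = 7
  Term 2 contributes -1 + 2 · -1 = -3
  Term 3 contributes 1 + 3 · -1 = -2
  Term 4 contributes 6 + 4 · -1 = 2
p(-1) = ⊕ of these = min[7, 7, -3, -2, 2] = -3.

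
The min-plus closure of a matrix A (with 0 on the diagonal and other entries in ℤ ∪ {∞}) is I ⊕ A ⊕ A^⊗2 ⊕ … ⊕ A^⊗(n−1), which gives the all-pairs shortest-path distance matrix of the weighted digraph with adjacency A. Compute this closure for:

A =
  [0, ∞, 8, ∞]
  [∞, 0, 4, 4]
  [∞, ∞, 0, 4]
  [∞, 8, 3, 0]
Closure =
  [0, 20, 8, 12]
  [∞, 0, 4, 4]
  [∞, 12, 0, 4]
  [∞, 8, 3, 0]

This is the Floyd-Warshall all-pairs shortest-path computation. For each intermediate vertex k = 0, 1, …, 3, update dist[i][j] ← min(dist[i][j], dist[i][k] + dist[k][j]). The final matrix gives, for each (i, j), the minimum total weight of any directed path from i to j (possibly empty when i = j).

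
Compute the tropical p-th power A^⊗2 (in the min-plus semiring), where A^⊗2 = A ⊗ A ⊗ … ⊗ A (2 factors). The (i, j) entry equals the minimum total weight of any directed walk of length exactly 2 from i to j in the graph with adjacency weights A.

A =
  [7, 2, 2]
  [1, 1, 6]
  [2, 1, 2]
A^⊗2 =
  [3, 3, 4]
  [2, 2, 3]
  [2, 2, 4]

Each entry (A^⊗2)_ij equals the minimum over all length-2 walks i = v_0 → v_1 → … → v_2 = j of Σ_t A[v_t][v_{t+1}]. For example, for (i, j) = (0, 2) we minimise over 3 possible intermediate vertex sequences; the minimum is 4, attained along the walk 0 → 2 → 2.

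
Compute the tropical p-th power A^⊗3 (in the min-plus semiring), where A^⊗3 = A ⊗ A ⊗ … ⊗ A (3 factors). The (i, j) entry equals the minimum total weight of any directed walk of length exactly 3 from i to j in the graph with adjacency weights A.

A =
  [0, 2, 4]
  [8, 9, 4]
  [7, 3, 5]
A^⊗3 =
  [0, 2, 4]
  [8, 10, 11]
  [7, 9, 11]

Each entry (A^⊗3)_ij equals the minimum over all length-3 walks i = v_0 → v_1 → … → v_3 = j of Σ_t A[v_t][v_{t+1}]. For example, for (i, j) = (0, 2) we minimise over 9 possible intermediate vertex sequences; the minimum is 4, attained along the walk 0 → 0 → 0 → 2.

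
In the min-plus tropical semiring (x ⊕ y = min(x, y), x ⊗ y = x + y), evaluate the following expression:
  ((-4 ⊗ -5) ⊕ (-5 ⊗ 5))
((-4 ⊗ -5) ⊕ (-5 ⊗ 5)) = -9

Expand innermost to outermost. Recall ⊕ takes the minimum of its arguments and ⊗ takes their sum. Working out the expression ((-4 ⊗ -5) ⊕ (-5 ⊗ 5)) gives -9.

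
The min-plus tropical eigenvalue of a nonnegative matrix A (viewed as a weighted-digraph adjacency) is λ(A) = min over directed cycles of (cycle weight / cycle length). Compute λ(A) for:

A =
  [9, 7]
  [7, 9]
λ(A) = 7

Enumerate directed cycles and compute their means (weight / length). Sample:
  cycle 0 → 0: weight = 9, length = 1, mean = 9/1 ≈ 9.000
  cycle 1 → 1: weight = 9, length = 1, mean = 9/1 ≈ 9.000
  cycle 0 → 1 → 0: weight = 14, length = 2, mean = 14/2 ≈ 7.000
  cycle 1 → 0 → 1: weight = 14, length = 2, mean = 14/2 ≈ 7.000
Minimum mean = 7.000, attained e.g. along the cycle 0 → 1 → 0 with weight 14 and length 2. So λ(A) = 14/2 = 7.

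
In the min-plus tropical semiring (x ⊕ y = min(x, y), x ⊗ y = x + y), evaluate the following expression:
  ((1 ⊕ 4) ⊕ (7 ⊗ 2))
((1 ⊕ 4) ⊕ (7 ⊗ 2)) = 1

Expand innermost to outermost. Recall ⊕ takes the minimum of its arguments and ⊗ takes their sum. Working out the expression ((1 ⊕ 4) ⊕ (7 ⊗ 2)) gives 1.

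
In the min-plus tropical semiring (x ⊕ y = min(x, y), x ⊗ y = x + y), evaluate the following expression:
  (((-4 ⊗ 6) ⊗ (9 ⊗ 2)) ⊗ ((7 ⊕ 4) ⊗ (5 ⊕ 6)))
(((-4 ⊗ 6) ⊗ (9 ⊗ 2)) ⊗ ((7 ⊕ 4) ⊗ (5 ⊕ 6))) = 22

Expand innermost to outermost. Recall ⊕ takes the minimum of its arguments and ⊗ takes their sum. Working out the expression (((-4 ⊗ 6) ⊗ (9 ⊗ 2)) ⊗ ((7 ⊕ 4) ⊗ (5 ⊕ 6))) gives 22.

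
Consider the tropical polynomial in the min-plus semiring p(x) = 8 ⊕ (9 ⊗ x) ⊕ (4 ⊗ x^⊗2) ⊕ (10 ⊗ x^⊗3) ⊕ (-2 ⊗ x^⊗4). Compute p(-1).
p(-1) = -6

A tropical monomial a ⊗ x^⊗i evaluates to a + i · x. Evaluating each term at x = -1:
  Term 0 contributes 8 + 0 · -1 = 8
  Term 1 contributes 9 + 1 · -1 = 8
  Term 2 contributes 4 + 2 · -1 = 2
  Term 3 contributes 10 + 3 · -1 = 7
  Term 4 contributes -2 + 4 · -1 = -6
p(-1) = ⊕ of these = min[8, 8, 2, 7, -6] = -6.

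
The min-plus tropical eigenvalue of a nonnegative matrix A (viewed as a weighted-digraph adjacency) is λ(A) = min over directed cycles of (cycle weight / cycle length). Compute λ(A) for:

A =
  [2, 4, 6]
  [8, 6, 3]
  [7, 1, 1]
λ(A) = 1

Enumerate directed cycles and compute their means (weight / length). Sample:
  cycle 0 → 0: weight = 2, length = 1, mean = 2/1 ≈ 2.000
  cycle 1 → 1: weight = 6, length = 1, mean = 6/1 ≈ 6.000
  cycle 2 → 2: weight = 1, length = 1, mean = 1/1 ≈ 1.000
  cycle 0 → 1 → 0: weight = 12, length = 2, mean = 12/2 ≈ 6.000
  cycle 0 → 2 → 0: weight = 13, length = 2, mean = 13/2 ≈ 6.500
  cycle 1 → 0 → 1: weight = 12, length = 2, mean = 12/2 ≈ 6.000
Minimum mean = 1.000, attained e.g. along the cycle 2 → 2 with weight 1 and length 1. So λ(A) = 1/1 = 1.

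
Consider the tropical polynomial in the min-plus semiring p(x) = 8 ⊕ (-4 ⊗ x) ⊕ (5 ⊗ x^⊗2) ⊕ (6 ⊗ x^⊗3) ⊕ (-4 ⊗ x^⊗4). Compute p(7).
p(7) = 3

A tropical monomial a ⊗ x^⊗i evaluates to a + i · x. Evaluating each term at x = 7:
  Term 0 contributes 8 + 0 · 7 = 8
  Term 1 contributes -4 + 1 · 7 = 3
  Term 2 contributes 5 + 2 · 7 = 19
  Term 3 contributes 6 + 3 · 7 = 27
  Term 4 contributes -4 + 4 · 7 = 24
p(7) = ⊕ of these = min[8, 3, 19, 27, 24] = 3.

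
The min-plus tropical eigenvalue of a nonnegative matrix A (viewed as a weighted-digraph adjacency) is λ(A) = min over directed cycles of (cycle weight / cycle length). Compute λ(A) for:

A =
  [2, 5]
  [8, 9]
λ(A) = 2

Enumerate directed cycles and compute their means (weight / length). Sample:
  cycle 0 → 0: weight = 2, length = 1, mean = 2/1 ≈ 2.000
  cycle 1 → 1: weight = 9, length = 1, mean = 9/1 ≈ 9.000
  cycle 0 → 1 → 0: weight = 13, length = 2, mean = 13/2 ≈ 6.500
  cycle 1 → 0 → 1: weight = 13, length = 2, mean = 13/2 ≈ 6.500
Minimum mean = 2.000, attained e.g. along the cycle 0 → 0 with weight 2 and length 1. So λ(A) = 2/1 = 2.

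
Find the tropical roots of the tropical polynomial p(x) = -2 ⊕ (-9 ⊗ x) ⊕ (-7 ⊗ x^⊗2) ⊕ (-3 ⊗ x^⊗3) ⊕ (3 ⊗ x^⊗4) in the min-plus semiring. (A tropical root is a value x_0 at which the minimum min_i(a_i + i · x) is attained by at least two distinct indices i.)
Roots: {-6, -4, -2, 7}

Each tropical root is a break point of the lower envelope of the lines y = a_i + i · x (there are 5 lines, with slopes 0, 1, ..., 4). Only the lines that attain the minimum somewhere contribute to roots; other lines are dominated. Here the surviving (envelope) indices are i = 4, i = 3, i = 2, i = 1, i = 0.
Intersections between consecutive envelope lines give the roots: for adjacent envelope indices i < j the intersection is x = (a_i − a_j) / (j − i). Reading off the sorted break points: {-6, -4, -2, 7}.
Verification: at each break x_0, at least two indices attain the minimum of min_i(a_i + i · x_0).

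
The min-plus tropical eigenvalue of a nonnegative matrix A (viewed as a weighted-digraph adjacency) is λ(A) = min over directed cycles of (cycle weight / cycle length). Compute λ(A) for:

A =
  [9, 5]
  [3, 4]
λ(A) = 4

Enumerate directed cycles and compute their means (weight / length). Sample:
  cycle 0 → 0: weight = 9, length = 1, mean = 9/1 ≈ 9.000
  cycle 1 → 1: weight = 4, length = 1, mean = 4/1 ≈ 4.000
  cycle 0 → 1 → 0: weight = 8, length = 2, mean = 8/2 ≈ 4.000
  cycle 1 → 0 → 1: weight = 8, length = 2, mean = 8/2 ≈ 4.000
Minimum mean = 4.000, attained e.g. along the cycle 1 → 1 with weight 4 and length 1. So λ(A) = 4/1 = 4.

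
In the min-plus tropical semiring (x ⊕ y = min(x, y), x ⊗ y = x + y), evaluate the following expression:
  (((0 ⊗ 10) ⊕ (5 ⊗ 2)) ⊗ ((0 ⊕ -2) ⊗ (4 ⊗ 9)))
(((0 ⊗ 10) ⊕ (5 ⊗ 2)) ⊗ ((0 ⊕ -2) ⊗ (4 ⊗ 9))) = 18

Expand innermost to outermost. Recall ⊕ takes the minimum of its arguments and ⊗ takes their sum. Working out the expression (((0 ⊗ 10) ⊕ (5 ⊗ 2)) ⊗ ((0 ⊕ -2) ⊗ (4 ⊗ 9))) gives 18.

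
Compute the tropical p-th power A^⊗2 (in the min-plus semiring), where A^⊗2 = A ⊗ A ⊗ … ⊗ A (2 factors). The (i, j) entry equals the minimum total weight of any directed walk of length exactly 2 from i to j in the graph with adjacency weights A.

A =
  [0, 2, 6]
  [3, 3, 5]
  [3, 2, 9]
A^⊗2 =
  [0, 2, 6]
  [3, 5, 8]
  [3, 5, 7]

Each entry (A^⊗2)_ij equals the minimum over all length-2 walks i = v_0 → v_1 → … → v_2 = j of Σ_t A[v_t][v_{t+1}]. For example, for (i, j) = (0, 2) we minimise over 3 possible intermediate vertex sequences; the minimum is 6, attained along the walk 0 → 0 → 2.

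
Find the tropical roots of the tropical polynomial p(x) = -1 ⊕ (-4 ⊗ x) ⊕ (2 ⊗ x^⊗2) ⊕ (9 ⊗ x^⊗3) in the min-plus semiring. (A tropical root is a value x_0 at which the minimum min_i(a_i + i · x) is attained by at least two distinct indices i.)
Roots: {-7, -6, 3}

Each tropical root is a break point of the lower envelope of the lines y = a_i + i · x (there are 4 lines, with slopes 0, 1, ..., 3). Only the lines that attain the minimum somewhere contribute to roots; other lines are dominated. Here the surviving (envelope) indices are i = 3, i = 2, i = 1, i = 0.
Intersections between consecutive envelope lines give the roots: for adjacent envelope indices i < j the intersection is x = (a_i − a_j) / (j − i). Reading off the sorted break points: {-7, -6, 3}.
Verification: at each break x_0, at least two indices attain the minimum of min_i(a_i + i · x_0).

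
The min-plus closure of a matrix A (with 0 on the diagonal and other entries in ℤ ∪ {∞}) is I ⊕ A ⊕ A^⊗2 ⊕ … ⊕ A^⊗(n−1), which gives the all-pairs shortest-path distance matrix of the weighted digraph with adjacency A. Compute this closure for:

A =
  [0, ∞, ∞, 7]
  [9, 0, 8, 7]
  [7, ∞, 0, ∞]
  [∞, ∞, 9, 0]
Closure =
  [0, ∞, 16, 7]
  [9, 0, 8, 7]
  [7, ∞, 0, 14]
  [16, ∞, 9, 0]

This is the Floyd-Warshall all-pairs shortest-path computation. For each intermediate vertex k = 0, 1, …, 3, update dist[i][j] ← min(dist[i][j], dist[i][k] + dist[k][j]). The final matrix gives, for each (i, j), the minimum total weight of any directed path from i to j (possibly empty when i = j).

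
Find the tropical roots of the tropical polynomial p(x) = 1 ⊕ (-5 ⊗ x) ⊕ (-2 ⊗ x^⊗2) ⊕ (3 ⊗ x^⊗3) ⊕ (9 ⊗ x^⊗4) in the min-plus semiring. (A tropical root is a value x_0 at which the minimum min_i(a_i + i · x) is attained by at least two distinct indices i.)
Roots: {-6, -5, -3, 6}

Each tropical root is a break point of the lower envelope of the lines y = a_i + i · x (there are 5 lines, with slopes 0, 1, ..., 4). Only the lines that attain the minimum somewhere contribute to roots; other lines are dominated. Here the surviving (envelope) indices are i = 4, i = 3, i = 2, i = 1, i = 0.
Intersections between consecutive envelope lines give the roots: for adjacent envelope indices i < j the intersection is x = (a_i − a_j) / (j − i). Reading off the sorted break points: {-6, -5, -3, 6}.
Verification: at each break x_0, at least two indices attain the minimum of min_i(a_i + i · x_0).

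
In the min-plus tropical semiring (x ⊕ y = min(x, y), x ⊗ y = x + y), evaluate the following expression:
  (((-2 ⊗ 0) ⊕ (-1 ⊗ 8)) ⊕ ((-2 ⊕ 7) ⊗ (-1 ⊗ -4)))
(((-2 ⊗ 0) ⊕ (-1 ⊗ 8)) ⊕ ((-2 ⊕ 7) ⊗ (-1 ⊗ -4))) = -7

Expand innermost to outermost. Recall ⊕ takes the minimum of its arguments and ⊗ takes their sum. Working out the expression (((-2 ⊗ 0) ⊕ (-1 ⊗ 8)) ⊕ ((-2 ⊕ 7) ⊗ (-1 ⊗ -4))) gives -7.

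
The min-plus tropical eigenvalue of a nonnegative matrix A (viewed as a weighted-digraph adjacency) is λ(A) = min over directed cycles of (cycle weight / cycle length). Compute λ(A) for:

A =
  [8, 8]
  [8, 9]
λ(A) = 8

Enumerate directed cycles and compute their means (weight / length). Sample:
  cycle 0 → 0: weight = 8, length = 1, mean = 8/1 ≈ 8.000
  cycle 1 → 1: weight = 9, length = 1, mean = 9/1 ≈ 9.000
  cycle 0 → 1 → 0: weight = 16, length = 2, mean = 16/2 ≈ 8.000
  cycle 1 → 0 → 1: weight = 16, length = 2, mean = 16/2 ≈ 8.000
Minimum mean = 8.000, attained e.g. along the cycle 0 → 0 with weight 8 and length 1. So λ(A) = 8/1 = 8.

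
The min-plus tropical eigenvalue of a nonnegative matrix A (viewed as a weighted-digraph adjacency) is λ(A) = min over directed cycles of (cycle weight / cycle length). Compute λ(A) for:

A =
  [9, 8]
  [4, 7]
λ(A) = 6

Enumerate directed cycles and compute their means (weight / length). Sample:
  cycle 0 → 0: weight = 9, length = 1, mean = 9/1 ≈ 9.000
  cycle 1 → 1: weight = 7, length = 1, mean = 7/1 ≈ 7.000
  cycle 0 → 1 → 0: weight = 12, length = 2, mean = 12/2 ≈ 6.000
  cycle 1 → 0 → 1: weight = 12, length = 2, mean = 12/2 ≈ 6.000
Minimum mean = 6.000, attained e.g. along the cycle 0 → 1 → 0 with weight 12 and length 2. So λ(A) = 12/2 = 6.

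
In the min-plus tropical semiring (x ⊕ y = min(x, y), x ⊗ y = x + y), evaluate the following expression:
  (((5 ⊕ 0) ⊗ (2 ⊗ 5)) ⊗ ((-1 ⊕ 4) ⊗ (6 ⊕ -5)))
(((5 ⊕ 0) ⊗ (2 ⊗ 5)) ⊗ ((-1 ⊕ 4) ⊗ (6 ⊕ -5))) = 1

Expand innermost to outermost. Recall ⊕ takes the minimum of its arguments and ⊗ takes their sum. Working out the expression (((5 ⊕ 0) ⊗ (2 ⊗ 5)) ⊗ ((-1 ⊕ 4) ⊗ (6 ⊕ -5))) gives 1.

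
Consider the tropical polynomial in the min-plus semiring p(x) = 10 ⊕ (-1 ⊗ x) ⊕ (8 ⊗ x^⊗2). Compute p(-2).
p(-2) = -3

A tropical monomial a ⊗ x^⊗i evaluates to a + i · x. Evaluating each term at x = -2:
  Term 0 contributes 10 + 0 · -2 = 10
  Term 1 contributes -1 + 1 · -2 = -3
  Term 2 contributes 8 + 2 · -2 = 4
p(-2) = ⊕ of these = min[10, -3, 4] = -3.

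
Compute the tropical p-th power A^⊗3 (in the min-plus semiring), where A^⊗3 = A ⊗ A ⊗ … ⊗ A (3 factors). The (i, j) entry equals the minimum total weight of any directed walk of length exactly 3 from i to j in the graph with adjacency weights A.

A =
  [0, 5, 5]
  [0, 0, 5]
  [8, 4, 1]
A^⊗3 =
  [0, 5, 5]
  [0, 0, 5]
  [4, 4, 3]

Each entry (A^⊗3)_ij equals the minimum over all length-3 walks i = v_0 → v_1 → … → v_3 = j of Σ_t A[v_t][v_{t+1}]. For example, for (i, j) = (0, 2) we minimise over 9 possible intermediate vertex sequences; the minimum is 5, attained along the walk 0 → 0 → 0 → 2.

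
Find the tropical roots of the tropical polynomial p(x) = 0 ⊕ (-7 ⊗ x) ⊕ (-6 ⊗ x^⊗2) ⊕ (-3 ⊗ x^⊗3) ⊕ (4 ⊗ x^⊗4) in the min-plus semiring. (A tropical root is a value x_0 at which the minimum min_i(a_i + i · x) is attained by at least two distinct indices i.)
Roots: {-7, -3, -1, 7}

Each tropical root is a break point of the lower envelope of the lines y = a_i + i · x (there are 5 lines, with slopes 0, 1, ..., 4). Only the lines that attain the minimum somewhere contribute to roots; other lines are dominated. Here the surviving (envelope) indices are i = 4, i = 3, i = 2, i = 1, i = 0.
Intersections between consecutive envelope lines give the roots: for adjacent envelope indices i < j the intersection is x = (a_i − a_j) / (j − i). Reading off the sorted break points: {-7, -3, -1, 7}.
Verification: at each break x_0, at least two indices attain the minimum of min_i(a_i + i · x_0).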